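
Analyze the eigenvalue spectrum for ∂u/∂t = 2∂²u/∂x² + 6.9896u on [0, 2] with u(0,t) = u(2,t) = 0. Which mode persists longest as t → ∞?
Eigenvalues: λₙ = 2n²π²/2² - 6.9896.
First three modes:
  n=1: λ₁ = 2π²/2² - 6.9896 ≈ -2.055
  n=2: λ₂ = 8π²/2² - 6.9896 ≈ 12.75
  n=3: λ₃ = 18π²/2² - 6.9896 ≈ 37.424
Since 2π²/2² ≈ 4.935 < 6.9896, λ₁ < 0.
The n=1 mode grows fastest (−λₙ is largest for n=1) → dominates.
Asymptotic: u ~ c₁ sin(πx/2) e^{2.055t} (exponential growth at rate −λ₁ ≈ 2.055).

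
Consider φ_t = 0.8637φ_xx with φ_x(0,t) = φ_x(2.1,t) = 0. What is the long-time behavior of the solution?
As t → ∞, φ → constant (steady state). Heat is conserved (no flux at boundaries); solution approaches the spatial average.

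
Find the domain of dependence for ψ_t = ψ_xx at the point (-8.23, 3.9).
The entire real line. The heat equation has infinite propagation speed: any initial disturbance instantly affects all points (though exponentially small far away).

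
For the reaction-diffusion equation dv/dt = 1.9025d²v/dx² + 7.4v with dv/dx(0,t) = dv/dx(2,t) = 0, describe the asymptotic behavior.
v grows unboundedly. With Neumann BCs the constant mode has diffusion eigenvalue 0, so any r > 0 makes it grow like e^(7.4t); solution grows exponentially.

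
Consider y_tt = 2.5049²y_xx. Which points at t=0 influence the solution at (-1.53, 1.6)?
Domain of dependence: [-5.53784, 2.47784]. Signals travel at speed 2.5049, so data within |x - -1.53| ≤ 2.5049·1.6 = 4.00784 can reach the point.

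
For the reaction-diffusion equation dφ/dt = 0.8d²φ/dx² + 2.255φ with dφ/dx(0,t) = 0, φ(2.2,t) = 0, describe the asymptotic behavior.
φ grows unboundedly. Reaction dominates diffusion (r=2.255 > κπ²/(4L²)≈0.41); solution grows exponentially.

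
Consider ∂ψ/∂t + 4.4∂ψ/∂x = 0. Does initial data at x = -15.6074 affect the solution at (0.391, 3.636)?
Yes. The characteristic through (0.391, 3.636) passes through x = -15.6074.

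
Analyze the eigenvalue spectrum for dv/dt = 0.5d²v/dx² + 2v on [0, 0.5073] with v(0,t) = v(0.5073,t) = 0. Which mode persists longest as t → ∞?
Eigenvalues: λₙ = 0.5n²π²/0.5073² - 2.
First three modes:
  n=1: λ₁ = 0.5π²/0.5073² - 2 ≈ 17.175
  n=2: λ₂ = 2π²/0.5073² - 2 ≈ 74.701
  n=3: λ₃ = 4.5π²/0.5073² - 2 ≈ 170.577
Since 0.5π²/0.5073² ≈ 19.175 > 2, all λₙ > 0.
The n=1 mode decays slowest → dominates as t → ∞.
Asymptotic: v ~ c₁ sin(πx/0.5073) e^{-λ₁t} with decay rate λ₁ ≈ 17.175.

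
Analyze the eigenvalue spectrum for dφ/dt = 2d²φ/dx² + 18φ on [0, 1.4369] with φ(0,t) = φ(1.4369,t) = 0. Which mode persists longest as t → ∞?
Eigenvalues: λₙ = 2n²π²/1.4369² - 18.
First three modes:
  n=1: λ₁ = 2π²/1.4369² - 18 ≈ -8.44
  n=2: λ₂ = 8π²/1.4369² - 18 ≈ 20.242
  n=3: λ₃ = 18π²/1.4369² - 18 ≈ 68.044
Since 2π²/1.4369² ≈ 9.56 < 18, λ₁ < 0.
The n=1 mode grows fastest (−λₙ is largest for n=1) → dominates.
Asymptotic: φ ~ c₁ sin(πx/1.4369) e^{8.44t} (exponential growth at rate −λ₁ ≈ 8.44).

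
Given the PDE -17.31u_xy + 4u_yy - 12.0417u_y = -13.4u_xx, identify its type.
Rewriting in standard form: 13.4u_xx - 17.31u_xy + 4u_yy - 12.0417u_y = 0. The second-order coefficients are A = 13.4, B = -17.31, C = 4. Since B² - 4AC = 85.2361 > 0, this is a hyperbolic PDE.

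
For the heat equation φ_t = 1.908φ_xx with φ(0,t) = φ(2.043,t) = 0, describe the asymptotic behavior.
φ → 0. Heat diffuses out through both boundaries.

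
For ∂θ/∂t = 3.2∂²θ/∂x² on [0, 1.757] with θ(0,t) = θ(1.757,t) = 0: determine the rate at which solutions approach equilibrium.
Eigenvalues: λₙ = 3.2n²π²/1.757².
First three modes:
  n=1: λ₁ = 3.2π²/1.757² ≈ 10.231
  n=2: λ₂ = 12.8π²/1.757² ≈ 40.923 (4× faster decay)
  n=3: λ₃ = 28.8π²/1.757² ≈ 92.076 (9× faster decay)
As t → ∞, higher modes decay exponentially faster. The n=1 mode dominates: θ ~ c₁ sin(πx/1.757) e^{-λ₁t}.
Decay rate: λ₁ = 3.2π²/1.757² ≈ 10.231.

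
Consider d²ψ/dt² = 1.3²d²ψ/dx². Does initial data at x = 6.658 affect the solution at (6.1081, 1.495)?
Yes. The domain of dependence is [4.1646, 8.0516], and 6.658 ∈ [4.1646, 8.0516].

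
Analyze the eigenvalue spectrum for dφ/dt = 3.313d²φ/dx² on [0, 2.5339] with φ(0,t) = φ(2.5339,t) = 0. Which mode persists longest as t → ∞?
Eigenvalues: λₙ = 3.313n²π²/2.5339².
First three modes:
  n=1: λ₁ = 3.313π²/2.5339² ≈ 5.093
  n=2: λ₂ = 13.252π²/2.5339² ≈ 20.371 (4× faster decay)
  n=3: λ₃ = 29.817π²/2.5339² ≈ 45.834 (9× faster decay)
As t → ∞, higher modes decay exponentially faster. The n=1 mode dominates: φ ~ c₁ sin(πx/2.5339) e^{-λ₁t}.
Decay rate: λ₁ = 3.313π²/2.5339² ≈ 5.093.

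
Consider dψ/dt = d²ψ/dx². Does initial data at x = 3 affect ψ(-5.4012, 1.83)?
Yes, for any finite x. The heat equation has infinite propagation speed, so all initial data affects all points at any t > 0.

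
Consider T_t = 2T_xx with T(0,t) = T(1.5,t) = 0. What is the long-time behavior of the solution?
As t → ∞, T → 0. Heat diffuses out through both boundaries.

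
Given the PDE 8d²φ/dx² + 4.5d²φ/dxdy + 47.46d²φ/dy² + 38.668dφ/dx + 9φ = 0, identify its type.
The second-order coefficients are A = 8, B = 4.5, C = 47.46. Since B² - 4AC = -1498.47 < 0, this is an elliptic PDE.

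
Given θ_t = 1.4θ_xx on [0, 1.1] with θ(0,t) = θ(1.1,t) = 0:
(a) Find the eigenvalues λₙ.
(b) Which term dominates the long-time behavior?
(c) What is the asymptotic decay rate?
Eigenvalues: λₙ = 1.4n²π²/1.1².
First three modes:
  n=1: λ₁ = 1.4π²/1.1² ≈ 11.419
  n=2: λ₂ = 5.6π²/1.1² ≈ 45.678 (4× faster decay)
  n=3: λ₃ = 12.6π²/1.1² ≈ 102.774 (9× faster decay)
As t → ∞, higher modes decay exponentially faster. The n=1 mode dominates: θ ~ c₁ sin(πx/1.1) e^{-λ₁t}.
Decay rate: λ₁ = 1.4π²/1.1² ≈ 11.419.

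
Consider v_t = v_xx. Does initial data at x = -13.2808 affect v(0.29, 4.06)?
Yes, for any finite x. The heat equation has infinite propagation speed, so all initial data affects all points at any t > 0.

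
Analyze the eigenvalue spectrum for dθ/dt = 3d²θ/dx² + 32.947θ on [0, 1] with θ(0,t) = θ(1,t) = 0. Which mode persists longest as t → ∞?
Eigenvalues: λₙ = 3n²π²/1² - 32.947.
First three modes:
  n=1: λ₁ = 3π² - 32.947 ≈ -3.338
  n=2: λ₂ = 12π² - 32.947 ≈ 85.488
  n=3: λ₃ = 27π² - 32.947 ≈ 233.532
Since 3π² ≈ 29.609 < 32.947, λ₁ < 0.
The n=1 mode grows fastest (−λₙ is largest for n=1) → dominates.
Asymptotic: θ ~ c₁ sin(πx/1) e^{3.338t} (exponential growth at rate −λ₁ ≈ 3.338).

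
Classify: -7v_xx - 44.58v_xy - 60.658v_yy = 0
Hyperbolic (discriminant = 288.9524).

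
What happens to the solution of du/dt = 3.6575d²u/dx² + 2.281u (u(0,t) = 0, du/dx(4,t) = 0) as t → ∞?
u grows unboundedly. Reaction dominates diffusion (r=2.281 > κπ²/(4L²)≈0.56); solution grows exponentially.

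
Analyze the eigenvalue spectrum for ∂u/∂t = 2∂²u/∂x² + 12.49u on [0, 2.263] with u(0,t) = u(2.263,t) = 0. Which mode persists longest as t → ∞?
Eigenvalues: λₙ = 2n²π²/2.263² - 12.49.
First three modes:
  n=1: λ₁ = 2π²/2.263² - 12.49 ≈ -8.636
  n=2: λ₂ = 8π²/2.263² - 12.49 ≈ 2.928
  n=3: λ₃ = 18π²/2.263² - 12.49 ≈ 22.2
Since 2π²/2.263² ≈ 3.854 < 12.49, λ₁ < 0.
The n=1 mode grows fastest (−λₙ is largest for n=1) → dominates.
Asymptotic: u ~ c₁ sin(πx/2.263) e^{8.636t} (exponential growth at rate −λ₁ ≈ 8.636).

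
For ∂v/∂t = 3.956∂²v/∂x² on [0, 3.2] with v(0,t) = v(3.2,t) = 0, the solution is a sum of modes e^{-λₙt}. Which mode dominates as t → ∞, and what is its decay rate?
Eigenvalues: λₙ = 3.956n²π²/3.2².
First three modes:
  n=1: λ₁ = 3.956π²/3.2² ≈ 3.813
  n=2: λ₂ = 15.824π²/3.2² ≈ 15.252 (4× faster decay)
  n=3: λ₃ = 35.604π²/3.2² ≈ 34.316 (9× faster decay)
As t → ∞, higher modes decay exponentially faster. The n=1 mode dominates: v ~ c₁ sin(πx/3.2) e^{-λ₁t}.
Decay rate: λ₁ = 3.956π²/3.2² ≈ 3.813.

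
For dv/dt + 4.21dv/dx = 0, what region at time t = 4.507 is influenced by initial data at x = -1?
At x = 17.97447. The characteristic carries data from (-1, 0) to (17.97447, 4.507).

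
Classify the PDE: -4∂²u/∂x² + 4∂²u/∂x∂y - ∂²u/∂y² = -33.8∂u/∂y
Rewriting in standard form: -4∂²u/∂x² + 4∂²u/∂x∂y - ∂²u/∂y² + 33.8∂u/∂y = 0. A = -4, B = 4, C = -1. Discriminant B² - 4AC = 0. Since 0 = 0, parabolic.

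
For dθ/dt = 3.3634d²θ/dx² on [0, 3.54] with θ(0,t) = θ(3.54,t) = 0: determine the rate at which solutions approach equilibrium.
Eigenvalues: λₙ = 3.3634n²π²/3.54².
First three modes:
  n=1: λ₁ = 3.3634π²/3.54² ≈ 2.649
  n=2: λ₂ = 13.4536π²/3.54² ≈ 10.596 (4× faster decay)
  n=3: λ₃ = 30.2706π²/3.54² ≈ 23.84 (9× faster decay)
As t → ∞, higher modes decay exponentially faster. The n=1 mode dominates: θ ~ c₁ sin(πx/3.54) e^{-λ₁t}.
Decay rate: λ₁ = 3.3634π²/3.54² ≈ 2.649.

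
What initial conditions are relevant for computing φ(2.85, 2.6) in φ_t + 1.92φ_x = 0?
A single point: x = -2.142. The characteristic through (2.85, 2.6) is x - 1.92t = const, so x = 2.85 - 1.92·2.6 = -2.142.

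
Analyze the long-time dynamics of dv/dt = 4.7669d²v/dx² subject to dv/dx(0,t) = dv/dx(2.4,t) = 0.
Long-time behavior: v → constant (steady state). Heat is conserved (no flux at boundaries); solution approaches the spatial average.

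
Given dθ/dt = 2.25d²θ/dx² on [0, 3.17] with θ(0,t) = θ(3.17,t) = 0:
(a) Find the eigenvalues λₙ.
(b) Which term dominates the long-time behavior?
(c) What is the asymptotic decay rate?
Eigenvalues: λₙ = 2.25n²π²/3.17².
First three modes:
  n=1: λ₁ = 2.25π²/3.17² ≈ 2.21
  n=2: λ₂ = 9π²/3.17² ≈ 8.839 (4× faster decay)
  n=3: λ₃ = 20.25π²/3.17² ≈ 19.889 (9× faster decay)
As t → ∞, higher modes decay exponentially faster. The n=1 mode dominates: θ ~ c₁ sin(πx/3.17) e^{-λ₁t}.
Decay rate: λ₁ = 2.25π²/3.17² ≈ 2.21.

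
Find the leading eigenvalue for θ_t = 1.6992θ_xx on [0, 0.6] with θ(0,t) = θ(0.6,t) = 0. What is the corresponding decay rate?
Eigenvalues: λₙ = 1.6992n²π²/0.6².
First three modes:
  n=1: λ₁ = 1.6992π²/0.6² ≈ 46.585
  n=2: λ₂ = 6.7968π²/0.6² ≈ 186.338 (4× faster decay)
  n=3: λ₃ = 15.2928π²/0.6² ≈ 419.261 (9× faster decay)
As t → ∞, higher modes decay exponentially faster. The n=1 mode dominates: θ ~ c₁ sin(πx/0.6) e^{-λ₁t}.
Decay rate: λ₁ = 1.6992π²/0.6² ≈ 46.585.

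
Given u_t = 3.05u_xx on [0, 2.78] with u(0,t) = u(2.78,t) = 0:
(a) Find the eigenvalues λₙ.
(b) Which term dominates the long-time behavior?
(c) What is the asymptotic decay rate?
Eigenvalues: λₙ = 3.05n²π²/2.78².
First three modes:
  n=1: λ₁ = 3.05π²/2.78² ≈ 3.895
  n=2: λ₂ = 12.2π²/2.78² ≈ 15.58 (4× faster decay)
  n=3: λ₃ = 27.45π²/2.78² ≈ 35.055 (9× faster decay)
As t → ∞, higher modes decay exponentially faster. The n=1 mode dominates: u ~ c₁ sin(πx/2.78) e^{-λ₁t}.
Decay rate: λ₁ = 3.05π²/2.78² ≈ 3.895.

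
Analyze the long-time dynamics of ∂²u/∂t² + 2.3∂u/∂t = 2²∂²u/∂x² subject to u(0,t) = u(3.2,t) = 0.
Long-time behavior: u → 0. Damping (γ=2.3) dissipates energy; oscillations decay exponentially.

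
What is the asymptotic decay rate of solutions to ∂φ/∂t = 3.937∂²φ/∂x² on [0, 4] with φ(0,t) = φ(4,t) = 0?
Eigenvalues: λₙ = 3.937n²π²/4².
First three modes:
  n=1: λ₁ = 3.937π²/4² ≈ 2.429
  n=2: λ₂ = 15.748π²/4² ≈ 9.714 (4× faster decay)
  n=3: λ₃ = 35.433π²/4² ≈ 21.857 (9× faster decay)
As t → ∞, higher modes decay exponentially faster. The n=1 mode dominates: φ ~ c₁ sin(πx/4) e^{-λ₁t}.
Decay rate: λ₁ = 3.937π²/4² ≈ 2.429.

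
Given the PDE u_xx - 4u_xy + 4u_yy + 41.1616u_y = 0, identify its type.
The second-order coefficients are A = 1, B = -4, C = 4. Since B² - 4AC = 0 = 0, this is a parabolic PDE.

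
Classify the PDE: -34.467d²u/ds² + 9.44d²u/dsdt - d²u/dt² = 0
A = -34.467, B = 9.44, C = -1. Discriminant B² - 4AC = -48.7544. Since -48.7544 < 0, elliptic.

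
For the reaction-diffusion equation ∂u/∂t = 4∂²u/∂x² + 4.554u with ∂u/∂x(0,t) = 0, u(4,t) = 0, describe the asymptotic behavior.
u grows unboundedly. Reaction dominates diffusion (r=4.554 > κπ²/(4L²)≈0.62); solution grows exponentially.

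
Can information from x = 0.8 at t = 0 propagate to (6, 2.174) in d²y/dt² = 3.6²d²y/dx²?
Yes. The domain of dependence is [-1.8264, 13.8264], and 0.8 ∈ [-1.8264, 13.8264].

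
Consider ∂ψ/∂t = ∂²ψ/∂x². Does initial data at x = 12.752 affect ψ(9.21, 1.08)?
Yes, for any finite x. The heat equation has infinite propagation speed, so all initial data affects all points at any t > 0.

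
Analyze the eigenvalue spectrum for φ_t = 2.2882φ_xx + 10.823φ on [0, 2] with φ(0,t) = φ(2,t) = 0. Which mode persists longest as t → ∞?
Eigenvalues: λₙ = 2.2882n²π²/2² - 10.823.
First three modes:
  n=1: λ₁ = 2.2882π²/2² - 10.823 ≈ -5.177
  n=2: λ₂ = 9.1528π²/2² - 10.823 ≈ 11.761
  n=3: λ₃ = 20.5938π²/2² - 10.823 ≈ 39.99
Since 2.2882π²/2² ≈ 5.646 < 10.823, λ₁ < 0.
The n=1 mode grows fastest (−λₙ is largest for n=1) → dominates.
Asymptotic: φ ~ c₁ sin(πx/2) e^{5.177t} (exponential growth at rate −λ₁ ≈ 5.177).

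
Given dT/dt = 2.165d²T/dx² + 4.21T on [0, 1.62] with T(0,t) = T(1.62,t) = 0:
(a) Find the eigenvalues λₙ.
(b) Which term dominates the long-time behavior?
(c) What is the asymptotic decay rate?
Eigenvalues: λₙ = 2.165n²π²/1.62² - 4.21.
First three modes:
  n=1: λ₁ = 2.165π²/1.62² - 4.21 ≈ 3.932
  n=2: λ₂ = 8.66π²/1.62² - 4.21 ≈ 28.358
  n=3: λ₃ = 19.485π²/1.62² - 4.21 ≈ 69.067
Since 2.165π²/1.62² ≈ 8.142 > 4.21, all λₙ > 0.
The n=1 mode decays slowest → dominates as t → ∞.
Asymptotic: T ~ c₁ sin(πx/1.62) e^{-λ₁t} with decay rate λ₁ ≈ 3.932.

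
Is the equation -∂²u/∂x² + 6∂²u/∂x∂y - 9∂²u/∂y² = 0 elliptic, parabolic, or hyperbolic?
Computing B² - 4AC with A = -1, B = 6, C = -9: discriminant = 0 (zero). Answer: parabolic.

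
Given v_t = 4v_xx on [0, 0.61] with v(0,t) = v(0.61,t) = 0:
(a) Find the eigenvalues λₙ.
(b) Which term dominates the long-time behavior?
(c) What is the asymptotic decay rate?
Eigenvalues: λₙ = 4n²π²/0.61².
First three modes:
  n=1: λ₁ = 4π²/0.61² ≈ 106.096
  n=2: λ₂ = 16π²/0.61² ≈ 424.385 (4× faster decay)
  n=3: λ₃ = 36π²/0.61² ≈ 954.866 (9× faster decay)
As t → ∞, higher modes decay exponentially faster. The n=1 mode dominates: v ~ c₁ sin(πx/0.61) e^{-λ₁t}.
Decay rate: λ₁ = 4π²/0.61² ≈ 106.096.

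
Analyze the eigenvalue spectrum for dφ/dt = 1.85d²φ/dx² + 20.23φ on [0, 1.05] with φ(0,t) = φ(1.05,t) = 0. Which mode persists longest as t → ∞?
Eigenvalues: λₙ = 1.85n²π²/1.05² - 20.23.
First three modes:
  n=1: λ₁ = 1.85π²/1.05² - 20.23 ≈ -3.669
  n=2: λ₂ = 7.4π²/1.05² - 20.23 ≈ 46.015
  n=3: λ₃ = 16.65π²/1.05² - 20.23 ≈ 128.821
Since 1.85π²/1.05² ≈ 16.561 < 20.23, λ₁ < 0.
The n=1 mode grows fastest (−λₙ is largest for n=1) → dominates.
Asymptotic: φ ~ c₁ sin(πx/1.05) e^{3.669t} (exponential growth at rate −λ₁ ≈ 3.669).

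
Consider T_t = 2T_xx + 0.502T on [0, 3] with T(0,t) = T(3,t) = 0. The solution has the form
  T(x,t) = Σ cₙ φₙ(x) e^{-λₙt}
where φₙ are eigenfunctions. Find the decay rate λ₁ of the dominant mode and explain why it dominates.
Eigenvalues: λₙ = 2n²π²/3² - 0.502.
First three modes:
  n=1: λ₁ = 2π²/3² - 0.502 ≈ 1.691
  n=2: λ₂ = 8π²/3² - 0.502 ≈ 8.271
  n=3: λ₃ = 18π²/3² - 0.502 ≈ 19.237
Since 2π²/3² ≈ 2.193 > 0.502, all λₙ > 0.
The n=1 mode decays slowest → dominates as t → ∞.
Asymptotic: T ~ c₁ sin(πx/3) e^{-λ₁t} with decay rate λ₁ ≈ 1.691.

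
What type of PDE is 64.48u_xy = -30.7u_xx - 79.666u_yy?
Rewriting in standard form: 30.7u_xx + 64.48u_xy + 79.666u_yy = 0. With A = 30.7, B = 64.48, C = 79.666, the discriminant is -5625.3144. This is an elliptic PDE.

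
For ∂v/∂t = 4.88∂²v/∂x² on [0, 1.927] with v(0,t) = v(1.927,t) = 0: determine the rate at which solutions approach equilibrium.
Eigenvalues: λₙ = 4.88n²π²/1.927².
First three modes:
  n=1: λ₁ = 4.88π²/1.927² ≈ 12.97
  n=2: λ₂ = 19.52π²/1.927² ≈ 51.882 (4× faster decay)
  n=3: λ₃ = 43.92π²/1.927² ≈ 116.734 (9× faster decay)
As t → ∞, higher modes decay exponentially faster. The n=1 mode dominates: v ~ c₁ sin(πx/1.927) e^{-λ₁t}.
Decay rate: λ₁ = 4.88π²/1.927² ≈ 12.97.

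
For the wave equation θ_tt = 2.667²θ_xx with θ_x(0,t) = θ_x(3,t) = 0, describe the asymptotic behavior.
θ oscillates about a mean that drifts linearly in t (generically unbounded; no decay). There is no damping, so the nonconstant modes persist as standing waves (energy conserved, no decay). But with Neumann conditions at both ends the constant mode has eigenvalue 0: the spatial mean M(t) of θ satisfies M'' = 0, so M(t) = M(0) + M'(0)·t. Unless the initial velocity has zero mean (∫θ_t(x,0)dx = 0), the solution grows linearly in t (unbounded, though not exponentially); if it does have zero mean, the solution stays bounded and simply oscillates.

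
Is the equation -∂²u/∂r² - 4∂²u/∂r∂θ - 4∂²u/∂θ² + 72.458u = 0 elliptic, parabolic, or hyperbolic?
Computing B² - 4AC with A = -1, B = -4, C = -4: discriminant = 0 (zero). Answer: parabolic.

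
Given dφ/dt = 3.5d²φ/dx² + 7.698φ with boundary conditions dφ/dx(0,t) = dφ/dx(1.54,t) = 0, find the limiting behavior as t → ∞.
φ grows unboundedly. With Neumann BCs the constant mode has diffusion eigenvalue 0, so any r > 0 makes it grow like e^(7.698t); solution grows exponentially.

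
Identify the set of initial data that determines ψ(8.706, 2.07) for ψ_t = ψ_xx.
The entire real line. The heat equation has infinite propagation speed: any initial disturbance instantly affects all points (though exponentially small far away).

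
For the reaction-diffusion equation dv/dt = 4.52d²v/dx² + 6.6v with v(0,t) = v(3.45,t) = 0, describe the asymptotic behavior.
v grows unboundedly. Reaction dominates diffusion (r=6.6 > κπ²/L²≈3.75); solution grows exponentially.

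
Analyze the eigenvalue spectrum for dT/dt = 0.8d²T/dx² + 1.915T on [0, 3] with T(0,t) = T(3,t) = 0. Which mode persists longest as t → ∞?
Eigenvalues: λₙ = 0.8n²π²/3² - 1.915.
First three modes:
  n=1: λ₁ = 0.8π²/3² - 1.915 ≈ -1.038
  n=2: λ₂ = 3.2π²/3² - 1.915 ≈ 1.594
  n=3: λ₃ = 7.2π²/3² - 1.915 ≈ 5.981
Since 0.8π²/3² ≈ 0.877 < 1.915, λ₁ < 0.
The n=1 mode grows fastest (−λₙ is largest for n=1) → dominates.
Asymptotic: T ~ c₁ sin(πx/3) e^{1.038t} (exponential growth at rate −λ₁ ≈ 1.038).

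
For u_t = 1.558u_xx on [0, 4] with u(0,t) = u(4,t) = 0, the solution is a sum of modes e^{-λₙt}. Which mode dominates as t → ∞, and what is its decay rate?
Eigenvalues: λₙ = 1.558n²π²/4².
First three modes:
  n=1: λ₁ = 1.558π²/4² ≈ 0.961
  n=2: λ₂ = 6.232π²/4² ≈ 3.844 (4× faster decay)
  n=3: λ₃ = 14.022π²/4² ≈ 8.649 (9× faster decay)
As t → ∞, higher modes decay exponentially faster. The n=1 mode dominates: u ~ c₁ sin(πx/4) e^{-λ₁t}.
Decay rate: λ₁ = 1.558π²/4² ≈ 0.961.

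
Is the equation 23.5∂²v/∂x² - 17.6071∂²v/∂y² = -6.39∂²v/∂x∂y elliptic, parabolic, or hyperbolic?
Rewriting in standard form: 23.5∂²v/∂x² + 6.39∂²v/∂x∂y - 17.6071∂²v/∂y² = 0. Computing B² - 4AC with A = 23.5, B = 6.39, C = -17.6071: discriminant = 1695.8995 (positive). Answer: hyperbolic.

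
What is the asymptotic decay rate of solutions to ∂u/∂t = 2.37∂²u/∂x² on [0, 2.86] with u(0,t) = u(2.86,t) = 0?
Eigenvalues: λₙ = 2.37n²π²/2.86².
First three modes:
  n=1: λ₁ = 2.37π²/2.86² ≈ 2.86
  n=2: λ₂ = 9.48π²/2.86² ≈ 11.439 (4× faster decay)
  n=3: λ₃ = 21.33π²/2.86² ≈ 25.737 (9× faster decay)
As t → ∞, higher modes decay exponentially faster. The n=1 mode dominates: u ~ c₁ sin(πx/2.86) e^{-λ₁t}.
Decay rate: λ₁ = 2.37π²/2.86² ≈ 2.86.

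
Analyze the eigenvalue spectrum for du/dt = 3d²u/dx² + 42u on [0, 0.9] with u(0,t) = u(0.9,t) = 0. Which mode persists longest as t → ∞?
Eigenvalues: λₙ = 3n²π²/0.9² - 42.
First three modes:
  n=1: λ₁ = 3π²/0.9² - 42 ≈ -5.446
  n=2: λ₂ = 12π²/0.9² - 42 ≈ 104.216
  n=3: λ₃ = 27π²/0.9² - 42 ≈ 286.987
Since 3π²/0.9² ≈ 36.554 < 42, λ₁ < 0.
The n=1 mode grows fastest (−λₙ is largest for n=1) → dominates.
Asymptotic: u ~ c₁ sin(πx/0.9) e^{5.446t} (exponential growth at rate −λ₁ ≈ 5.446).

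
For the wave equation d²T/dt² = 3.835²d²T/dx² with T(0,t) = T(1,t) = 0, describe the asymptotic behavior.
T oscillates (no decay). Energy is conserved; the solution oscillates indefinitely as standing waves.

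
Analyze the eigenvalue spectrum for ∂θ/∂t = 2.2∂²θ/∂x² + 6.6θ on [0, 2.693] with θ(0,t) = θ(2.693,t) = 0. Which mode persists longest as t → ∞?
Eigenvalues: λₙ = 2.2n²π²/2.693² - 6.6.
First three modes:
  n=1: λ₁ = 2.2π²/2.693² - 6.6 ≈ -3.606
  n=2: λ₂ = 8.8π²/2.693² - 6.6 ≈ 5.376
  n=3: λ₃ = 19.8π²/2.693² - 6.6 ≈ 20.346
Since 2.2π²/2.693² ≈ 2.994 < 6.6, λ₁ < 0.
The n=1 mode grows fastest (−λₙ is largest for n=1) → dominates.
Asymptotic: θ ~ c₁ sin(πx/2.693) e^{3.606t} (exponential growth at rate −λ₁ ≈ 3.606).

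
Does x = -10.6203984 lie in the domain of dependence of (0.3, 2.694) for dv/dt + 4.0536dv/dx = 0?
Yes. The characteristic through (0.3, 2.694) passes through x = -10.6203984.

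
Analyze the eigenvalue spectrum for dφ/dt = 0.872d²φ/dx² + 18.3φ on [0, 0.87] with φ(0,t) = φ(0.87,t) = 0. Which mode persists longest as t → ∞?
Eigenvalues: λₙ = 0.872n²π²/0.87² - 18.3.
First three modes:
  n=1: λ₁ = 0.872π²/0.87² - 18.3 ≈ -6.93
  n=2: λ₂ = 3.488π²/0.87² - 18.3 ≈ 27.182
  n=3: λ₃ = 7.848π²/0.87² - 18.3 ≈ 84.034
Since 0.872π²/0.87² ≈ 11.37 < 18.3, λ₁ < 0.
The n=1 mode grows fastest (−λₙ is largest for n=1) → dominates.
Asymptotic: φ ~ c₁ sin(πx/0.87) e^{6.93t} (exponential growth at rate −λ₁ ≈ 6.93).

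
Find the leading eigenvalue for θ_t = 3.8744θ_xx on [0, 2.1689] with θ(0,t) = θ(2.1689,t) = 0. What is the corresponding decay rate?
Eigenvalues: λₙ = 3.8744n²π²/2.1689².
First three modes:
  n=1: λ₁ = 3.8744π²/2.1689² ≈ 8.129
  n=2: λ₂ = 15.4976π²/2.1689² ≈ 32.515 (4× faster decay)
  n=3: λ₃ = 34.8696π²/2.1689² ≈ 73.159 (9× faster decay)
As t → ∞, higher modes decay exponentially faster. The n=1 mode dominates: θ ~ c₁ sin(πx/2.1689) e^{-λ₁t}.
Decay rate: λ₁ = 3.8744π²/2.1689² ≈ 8.129.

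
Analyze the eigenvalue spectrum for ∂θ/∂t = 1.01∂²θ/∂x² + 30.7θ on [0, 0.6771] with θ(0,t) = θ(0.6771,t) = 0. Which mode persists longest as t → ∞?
Eigenvalues: λₙ = 1.01n²π²/0.6771² - 30.7.
First three modes:
  n=1: λ₁ = 1.01π²/0.6771² - 30.7 ≈ -8.957
  n=2: λ₂ = 4.04π²/0.6771² - 30.7 ≈ 56.271
  n=3: λ₃ = 9.09π²/0.6771² - 30.7 ≈ 164.985
Since 1.01π²/0.6771² ≈ 21.743 < 30.7, λ₁ < 0.
The n=1 mode grows fastest (−λₙ is largest for n=1) → dominates.
Asymptotic: θ ~ c₁ sin(πx/0.6771) e^{8.957t} (exponential growth at rate −λ₁ ≈ 8.957).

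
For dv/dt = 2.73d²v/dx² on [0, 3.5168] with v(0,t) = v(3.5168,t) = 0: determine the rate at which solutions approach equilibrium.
Eigenvalues: λₙ = 2.73n²π²/3.5168².
First three modes:
  n=1: λ₁ = 2.73π²/3.5168² ≈ 2.179
  n=2: λ₂ = 10.92π²/3.5168² ≈ 8.714 (4× faster decay)
  n=3: λ₃ = 24.57π²/3.5168² ≈ 19.607 (9× faster decay)
As t → ∞, higher modes decay exponentially faster. The n=1 mode dominates: v ~ c₁ sin(πx/3.5168) e^{-λ₁t}.
Decay rate: λ₁ = 2.73π²/3.5168² ≈ 2.179.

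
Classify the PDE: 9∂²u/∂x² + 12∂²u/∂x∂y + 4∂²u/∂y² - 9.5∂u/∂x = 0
A = 9, B = 12, C = 4. Discriminant B² - 4AC = 0. Since 0 = 0, parabolic.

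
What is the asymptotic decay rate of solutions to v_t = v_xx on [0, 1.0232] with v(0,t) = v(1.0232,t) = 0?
Eigenvalues: λₙ = n²π²/1.0232².
First three modes:
  n=1: λ₁ = π²/1.0232² ≈ 9.427
  n=2: λ₂ = 4π²/1.0232² ≈ 37.708 (4× faster decay)
  n=3: λ₃ = 9π²/1.0232² ≈ 84.844 (9× faster decay)
As t → ∞, higher modes decay exponentially faster. The n=1 mode dominates: v ~ c₁ sin(πx/1.0232) e^{-λ₁t}.
Decay rate: λ₁ = π²/1.0232² ≈ 9.427.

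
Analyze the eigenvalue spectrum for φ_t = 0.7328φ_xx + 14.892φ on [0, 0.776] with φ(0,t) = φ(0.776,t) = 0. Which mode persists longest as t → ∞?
Eigenvalues: λₙ = 0.7328n²π²/0.776² - 14.892.
First three modes:
  n=1: λ₁ = 0.7328π²/0.776² - 14.892 ≈ -2.881
  n=2: λ₂ = 2.9312π²/0.776² - 14.892 ≈ 33.15
  n=3: λ₃ = 6.5952π²/0.776² - 14.892 ≈ 93.203
Since 0.7328π²/0.776² ≈ 12.011 < 14.892, λ₁ < 0.
The n=1 mode grows fastest (−λₙ is largest for n=1) → dominates.
Asymptotic: φ ~ c₁ sin(πx/0.776) e^{2.881t} (exponential growth at rate −λ₁ ≈ 2.881).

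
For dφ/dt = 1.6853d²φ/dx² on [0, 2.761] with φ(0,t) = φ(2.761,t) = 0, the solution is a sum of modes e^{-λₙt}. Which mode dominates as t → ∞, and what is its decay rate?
Eigenvalues: λₙ = 1.6853n²π²/2.761².
First three modes:
  n=1: λ₁ = 1.6853π²/2.761² ≈ 2.182
  n=2: λ₂ = 6.7412π²/2.761² ≈ 8.728 (4× faster decay)
  n=3: λ₃ = 15.1677π²/2.761² ≈ 19.638 (9× faster decay)
As t → ∞, higher modes decay exponentially faster. The n=1 mode dominates: φ ~ c₁ sin(πx/2.761) e^{-λ₁t}.
Decay rate: λ₁ = 1.6853π²/2.761² ≈ 2.182.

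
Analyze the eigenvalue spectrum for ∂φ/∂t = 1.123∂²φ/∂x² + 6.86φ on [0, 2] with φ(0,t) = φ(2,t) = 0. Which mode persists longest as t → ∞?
Eigenvalues: λₙ = 1.123n²π²/2² - 6.86.
First three modes:
  n=1: λ₁ = 1.123π²/2² - 6.86 ≈ -4.089
  n=2: λ₂ = 4.492π²/2² - 6.86 ≈ 4.224
  n=3: λ₃ = 10.107π²/2² - 6.86 ≈ 18.078
Since 1.123π²/2² ≈ 2.771 < 6.86, λ₁ < 0.
The n=1 mode grows fastest (−λₙ is largest for n=1) → dominates.
Asymptotic: φ ~ c₁ sin(πx/2) e^{4.089t} (exponential growth at rate −λ₁ ≈ 4.089).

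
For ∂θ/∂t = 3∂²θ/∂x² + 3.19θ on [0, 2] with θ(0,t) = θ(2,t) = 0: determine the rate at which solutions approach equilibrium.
Eigenvalues: λₙ = 3n²π²/2² - 3.19.
First three modes:
  n=1: λ₁ = 3π²/2² - 3.19 ≈ 4.212
  n=2: λ₂ = 12π²/2² - 3.19 ≈ 26.419
  n=3: λ₃ = 27π²/2² - 3.19 ≈ 63.43
Since 3π²/2² ≈ 7.402 > 3.19, all λₙ > 0.
The n=1 mode decays slowest → dominates as t → ∞.
Asymptotic: θ ~ c₁ sin(πx/2) e^{-λ₁t} with decay rate λ₁ ≈ 4.212.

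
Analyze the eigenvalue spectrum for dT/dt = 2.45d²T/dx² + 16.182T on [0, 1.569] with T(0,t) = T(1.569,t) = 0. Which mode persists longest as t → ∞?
Eigenvalues: λₙ = 2.45n²π²/1.569² - 16.182.
First three modes:
  n=1: λ₁ = 2.45π²/1.569² - 16.182 ≈ -6.36
  n=2: λ₂ = 9.8π²/1.569² - 16.182 ≈ 23.108
  n=3: λ₃ = 22.05π²/1.569² - 16.182 ≈ 72.22
Since 2.45π²/1.569² ≈ 9.822 < 16.182, λ₁ < 0.
The n=1 mode grows fastest (−λₙ is largest for n=1) → dominates.
Asymptotic: T ~ c₁ sin(πx/1.569) e^{6.36t} (exponential growth at rate −λ₁ ≈ 6.36).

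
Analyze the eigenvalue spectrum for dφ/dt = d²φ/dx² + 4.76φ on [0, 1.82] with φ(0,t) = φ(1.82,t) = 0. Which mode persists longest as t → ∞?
Eigenvalues: λₙ = n²π²/1.82² - 4.76.
First three modes:
  n=1: λ₁ = π²/1.82² - 4.76 ≈ -1.78
  n=2: λ₂ = 4π²/1.82² - 4.76 ≈ 7.158
  n=3: λ₃ = 9π²/1.82² - 4.76 ≈ 22.056
Since π²/1.82² ≈ 2.98 < 4.76, λ₁ < 0.
The n=1 mode grows fastest (−λₙ is largest for n=1) → dominates.
Asymptotic: φ ~ c₁ sin(πx/1.82) e^{1.78t} (exponential growth at rate −λ₁ ≈ 1.78).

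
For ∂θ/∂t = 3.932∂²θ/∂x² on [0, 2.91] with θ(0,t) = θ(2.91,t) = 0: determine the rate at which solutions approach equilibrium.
Eigenvalues: λₙ = 3.932n²π²/2.91².
First three modes:
  n=1: λ₁ = 3.932π²/2.91² ≈ 4.583
  n=2: λ₂ = 15.728π²/2.91² ≈ 18.331 (4× faster decay)
  n=3: λ₃ = 35.388π²/2.91² ≈ 41.245 (9× faster decay)
As t → ∞, higher modes decay exponentially faster. The n=1 mode dominates: θ ~ c₁ sin(πx/2.91) e^{-λ₁t}.
Decay rate: λ₁ = 3.932π²/2.91² ≈ 4.583.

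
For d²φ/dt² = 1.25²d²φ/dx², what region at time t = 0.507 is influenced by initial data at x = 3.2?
Domain of influence: [2.56625, 3.83375]. Data at x = 3.2 spreads outward at speed 1.25.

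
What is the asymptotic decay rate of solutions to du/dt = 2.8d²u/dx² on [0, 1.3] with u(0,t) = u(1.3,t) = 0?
Eigenvalues: λₙ = 2.8n²π²/1.3².
First three modes:
  n=1: λ₁ = 2.8π²/1.3² ≈ 16.352
  n=2: λ₂ = 11.2π²/1.3² ≈ 65.408 (4× faster decay)
  n=3: λ₃ = 25.2π²/1.3² ≈ 147.168 (9× faster decay)
As t → ∞, higher modes decay exponentially faster. The n=1 mode dominates: u ~ c₁ sin(πx/1.3) e^{-λ₁t}.
Decay rate: λ₁ = 2.8π²/1.3² ≈ 16.352.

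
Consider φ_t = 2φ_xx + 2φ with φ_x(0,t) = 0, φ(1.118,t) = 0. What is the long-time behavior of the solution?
As t → ∞, φ → 0. Diffusion dominates reaction (r=2 < κπ²/(4L²)≈3.95); solution decays.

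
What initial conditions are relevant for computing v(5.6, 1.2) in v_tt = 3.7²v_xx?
Domain of dependence: [1.16, 10.04]. Signals travel at speed 3.7, so data within |x - 5.6| ≤ 3.7·1.2 = 4.44 can reach the point.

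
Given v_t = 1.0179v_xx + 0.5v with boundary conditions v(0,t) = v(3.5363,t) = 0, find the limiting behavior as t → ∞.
v → 0. Diffusion dominates reaction (r=0.5 < κπ²/L²≈0.8); solution decays.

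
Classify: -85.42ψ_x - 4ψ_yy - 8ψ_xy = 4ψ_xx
Rewriting in standard form: -4ψ_xx - 8ψ_xy - 4ψ_yy - 85.42ψ_x = 0. Parabolic (discriminant = 0).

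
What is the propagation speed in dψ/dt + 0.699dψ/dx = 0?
Speed = 0.699. Information travels along x - 0.699t = const (rightward).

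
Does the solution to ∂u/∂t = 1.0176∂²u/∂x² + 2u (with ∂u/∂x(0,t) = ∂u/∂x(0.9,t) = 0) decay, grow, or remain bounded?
u grows unboundedly. With Neumann BCs the constant mode has diffusion eigenvalue 0, so any r > 0 makes it grow like e^(2t); solution grows exponentially.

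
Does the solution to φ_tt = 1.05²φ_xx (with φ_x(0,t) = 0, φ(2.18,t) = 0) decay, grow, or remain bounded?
φ oscillates (no decay). Energy is conserved; the solution oscillates indefinitely as standing waves.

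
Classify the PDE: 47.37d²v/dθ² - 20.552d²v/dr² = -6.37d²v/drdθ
Rewriting in standard form: -20.552d²v/dr² + 6.37d²v/drdθ + 47.37d²v/dθ² = 0. A = -20.552, B = 6.37, C = 47.37. Discriminant B² - 4AC = 3934.76986. Since 3934.76986 > 0, hyperbolic.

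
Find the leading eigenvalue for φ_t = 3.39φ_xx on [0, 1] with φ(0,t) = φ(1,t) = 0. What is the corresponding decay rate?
Eigenvalues: λₙ = 3.39n²π².
First three modes:
  n=1: λ₁ = 3.39π² ≈ 33.458
  n=2: λ₂ = 13.56π² ≈ 133.832 (4× faster decay)
  n=3: λ₃ = 30.51π² ≈ 301.122 (9× faster decay)
As t → ∞, higher modes decay exponentially faster. The n=1 mode dominates: φ ~ c₁ sin(πx) e^{-λ₁t}.
Decay rate: λ₁ = 3.39π² ≈ 33.458.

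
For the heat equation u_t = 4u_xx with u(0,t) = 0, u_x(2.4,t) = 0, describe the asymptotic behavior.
u → 0. Heat escapes through the Dirichlet boundary.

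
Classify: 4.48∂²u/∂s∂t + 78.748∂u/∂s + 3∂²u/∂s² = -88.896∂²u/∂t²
Rewriting in standard form: 3∂²u/∂s² + 4.48∂²u/∂s∂t + 88.896∂²u/∂t² + 78.748∂u/∂s = 0. Elliptic (discriminant = -1046.6816).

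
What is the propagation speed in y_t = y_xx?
Infinite. The heat equation is parabolic, not hyperbolic, so disturbances propagate instantly.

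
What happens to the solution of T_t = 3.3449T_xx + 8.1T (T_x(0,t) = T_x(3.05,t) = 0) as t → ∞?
T grows unboundedly. With Neumann BCs the constant mode has diffusion eigenvalue 0, so any r > 0 makes it grow like e^(8.1t); solution grows exponentially.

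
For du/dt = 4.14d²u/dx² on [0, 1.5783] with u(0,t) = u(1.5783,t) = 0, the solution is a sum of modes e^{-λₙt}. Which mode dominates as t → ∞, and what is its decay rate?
Eigenvalues: λₙ = 4.14n²π²/1.5783².
First three modes:
  n=1: λ₁ = 4.14π²/1.5783² ≈ 16.403
  n=2: λ₂ = 16.56π²/1.5783² ≈ 65.612 (4× faster decay)
  n=3: λ₃ = 37.26π²/1.5783² ≈ 147.626 (9× faster decay)
As t → ∞, higher modes decay exponentially faster. The n=1 mode dominates: u ~ c₁ sin(πx/1.5783) e^{-λ₁t}.
Decay rate: λ₁ = 4.14π²/1.5783² ≈ 16.403.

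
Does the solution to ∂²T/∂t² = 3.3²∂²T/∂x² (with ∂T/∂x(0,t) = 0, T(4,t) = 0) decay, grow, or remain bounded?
T oscillates (no decay). Energy is conserved; the solution oscillates indefinitely as standing waves.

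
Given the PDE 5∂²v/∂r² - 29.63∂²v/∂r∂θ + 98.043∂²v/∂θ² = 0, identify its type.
The second-order coefficients are A = 5, B = -29.63, C = 98.043. Since B² - 4AC = -1082.9231 < 0, this is an elliptic PDE.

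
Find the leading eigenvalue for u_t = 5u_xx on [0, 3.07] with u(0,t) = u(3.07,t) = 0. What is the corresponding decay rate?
Eigenvalues: λₙ = 5n²π²/3.07².
First three modes:
  n=1: λ₁ = 5π²/3.07² ≈ 5.236
  n=2: λ₂ = 20π²/3.07² ≈ 20.944 (4× faster decay)
  n=3: λ₃ = 45π²/3.07² ≈ 47.123 (9× faster decay)
As t → ∞, higher modes decay exponentially faster. The n=1 mode dominates: u ~ c₁ sin(πx/3.07) e^{-λ₁t}.
Decay rate: λ₁ = 5π²/3.07² ≈ 5.236.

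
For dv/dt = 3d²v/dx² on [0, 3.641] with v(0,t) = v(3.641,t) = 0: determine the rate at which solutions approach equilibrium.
Eigenvalues: λₙ = 3n²π²/3.641².
First three modes:
  n=1: λ₁ = 3π²/3.641² ≈ 2.233
  n=2: λ₂ = 12π²/3.641² ≈ 8.934 (4× faster decay)
  n=3: λ₃ = 27π²/3.641² ≈ 20.101 (9× faster decay)
As t → ∞, higher modes decay exponentially faster. The n=1 mode dominates: v ~ c₁ sin(πx/3.641) e^{-λ₁t}.
Decay rate: λ₁ = 3π²/3.641² ≈ 2.233.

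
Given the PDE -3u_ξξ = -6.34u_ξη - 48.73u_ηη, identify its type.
Rewriting in standard form: -3u_ξξ + 6.34u_ξη + 48.73u_ηη = 0. The second-order coefficients are A = -3, B = 6.34, C = 48.73. Since B² - 4AC = 624.9556 > 0, this is a hyperbolic PDE.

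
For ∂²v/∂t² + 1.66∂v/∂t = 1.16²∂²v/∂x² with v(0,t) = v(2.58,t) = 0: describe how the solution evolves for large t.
v → 0. Damping (γ=1.66) dissipates energy; oscillations decay exponentially.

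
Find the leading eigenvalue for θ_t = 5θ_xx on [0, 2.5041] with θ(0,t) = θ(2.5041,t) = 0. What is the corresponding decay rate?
Eigenvalues: λₙ = 5n²π²/2.5041².
First three modes:
  n=1: λ₁ = 5π²/2.5041² ≈ 7.87
  n=2: λ₂ = 20π²/2.5041² ≈ 31.479 (4× faster decay)
  n=3: λ₃ = 45π²/2.5041² ≈ 70.829 (9× faster decay)
As t → ∞, higher modes decay exponentially faster. The n=1 mode dominates: θ ~ c₁ sin(πx/2.5041) e^{-λ₁t}.
Decay rate: λ₁ = 5π²/2.5041² ≈ 7.87.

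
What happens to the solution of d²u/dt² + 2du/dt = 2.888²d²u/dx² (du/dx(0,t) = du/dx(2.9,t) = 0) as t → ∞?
u → constant (steady state). Damping (γ=2) dissipates the nonconstant modes; with Neumann BCs the spatial average obeys M''+γM'=0 and tends to a finite limit.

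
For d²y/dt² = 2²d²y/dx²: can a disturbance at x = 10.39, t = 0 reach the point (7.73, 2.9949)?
Yes. The domain of dependence is [1.7402, 13.7198], and 10.39 ∈ [1.7402, 13.7198].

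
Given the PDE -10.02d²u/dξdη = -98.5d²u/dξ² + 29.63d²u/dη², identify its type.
Rewriting in standard form: 98.5d²u/dξ² - 10.02d²u/dξdη - 29.63d²u/dη² = 0. The second-order coefficients are A = 98.5, B = -10.02, C = -29.63. Since B² - 4AC = 11774.6204 > 0, this is a hyperbolic PDE.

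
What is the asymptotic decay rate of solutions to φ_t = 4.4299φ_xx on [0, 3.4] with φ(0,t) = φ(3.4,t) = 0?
Eigenvalues: λₙ = 4.4299n²π²/3.4².
First three modes:
  n=1: λ₁ = 4.4299π²/3.4² ≈ 3.782
  n=2: λ₂ = 17.7196π²/3.4² ≈ 15.128 (4× faster decay)
  n=3: λ₃ = 39.8691π²/3.4² ≈ 34.039 (9× faster decay)
As t → ∞, higher modes decay exponentially faster. The n=1 mode dominates: φ ~ c₁ sin(πx/3.4) e^{-λ₁t}.
Decay rate: λ₁ = 4.4299π²/3.4² ≈ 3.782.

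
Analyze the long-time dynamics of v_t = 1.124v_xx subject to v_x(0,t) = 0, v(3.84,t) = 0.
Long-time behavior: v → 0. Heat escapes through the Dirichlet boundary.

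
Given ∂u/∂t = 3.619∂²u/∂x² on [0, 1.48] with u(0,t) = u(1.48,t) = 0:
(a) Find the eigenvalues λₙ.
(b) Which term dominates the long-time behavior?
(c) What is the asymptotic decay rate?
Eigenvalues: λₙ = 3.619n²π²/1.48².
First three modes:
  n=1: λ₁ = 3.619π²/1.48² ≈ 16.307
  n=2: λ₂ = 14.476π²/1.48² ≈ 65.227 (4× faster decay)
  n=3: λ₃ = 32.571π²/1.48² ≈ 146.76 (9× faster decay)
As t → ∞, higher modes decay exponentially faster. The n=1 mode dominates: u ~ c₁ sin(πx/1.48) e^{-λ₁t}.
Decay rate: λ₁ = 3.619π²/1.48² ≈ 16.307.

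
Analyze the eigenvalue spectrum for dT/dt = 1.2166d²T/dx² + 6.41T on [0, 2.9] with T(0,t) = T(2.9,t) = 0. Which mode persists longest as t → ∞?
Eigenvalues: λₙ = 1.2166n²π²/2.9² - 6.41.
First three modes:
  n=1: λ₁ = 1.2166π²/2.9² - 6.41 ≈ -4.982
  n=2: λ₂ = 4.8664π²/2.9² - 6.41 ≈ -0.699
  n=3: λ₃ = 10.9494π²/2.9² - 6.41 ≈ 6.44
Since 1.2166π²/2.9² ≈ 1.428 < 6.41, λ₁ < 0.
The n=1 mode grows fastest (−λₙ is largest for n=1) → dominates.
Asymptotic: T ~ c₁ sin(πx/2.9) e^{4.982t} (exponential growth at rate −λ₁ ≈ 4.982).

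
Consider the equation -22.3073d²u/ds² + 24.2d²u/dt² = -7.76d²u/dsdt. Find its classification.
Rewriting in standard form: -22.3073d²u/ds² + 7.76d²u/dsdt + 24.2d²u/dt² = 0. Hyperbolic. (A = -22.3073, B = 7.76, C = 24.2 gives B² - 4AC = 2219.56424.)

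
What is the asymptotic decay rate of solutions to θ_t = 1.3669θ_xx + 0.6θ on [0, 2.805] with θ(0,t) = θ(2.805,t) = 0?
Eigenvalues: λₙ = 1.3669n²π²/2.805² - 0.6.
First three modes:
  n=1: λ₁ = 1.3669π²/2.805² - 0.6 ≈ 1.115
  n=2: λ₂ = 5.4676π²/2.805² - 0.6 ≈ 6.259
  n=3: λ₃ = 12.3021π²/2.805² - 0.6 ≈ 14.832
Since 1.3669π²/2.805² ≈ 1.715 > 0.6, all λₙ > 0.
The n=1 mode decays slowest → dominates as t → ∞.
Asymptotic: θ ~ c₁ sin(πx/2.805) e^{-λ₁t} with decay rate λ₁ ≈ 1.115.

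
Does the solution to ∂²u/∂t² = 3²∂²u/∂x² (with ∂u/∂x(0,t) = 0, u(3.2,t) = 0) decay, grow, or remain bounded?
u oscillates (no decay). Energy is conserved; the solution oscillates indefinitely as standing waves.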